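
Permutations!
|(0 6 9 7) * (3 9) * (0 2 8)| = 7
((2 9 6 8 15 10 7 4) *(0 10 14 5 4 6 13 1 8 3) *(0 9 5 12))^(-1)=(0 12 14 15 8 1 13 9 3 6 7 10)(2 4 5)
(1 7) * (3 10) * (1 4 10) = (1 7 4 10 3) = [0, 7, 2, 1, 10, 5, 6, 4, 8, 9, 3]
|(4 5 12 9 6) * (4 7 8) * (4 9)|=|(4 5 12)(6 7 8 9)|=12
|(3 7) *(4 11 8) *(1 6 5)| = 6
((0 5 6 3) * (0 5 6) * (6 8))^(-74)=((0 8 6 3 5))^(-74)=(0 8 6 3 5)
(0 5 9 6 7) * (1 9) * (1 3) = (0 5 3 1 9 6 7) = [5, 9, 2, 1, 4, 3, 7, 0, 8, 6]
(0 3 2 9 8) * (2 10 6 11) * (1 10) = (0 3 1 10 6 11 2 9 8) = [3, 10, 9, 1, 4, 5, 11, 7, 0, 8, 6, 2]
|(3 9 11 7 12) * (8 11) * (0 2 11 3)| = |(0 2 11 7 12)(3 9 8)| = 15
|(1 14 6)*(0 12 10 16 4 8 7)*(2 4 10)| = 6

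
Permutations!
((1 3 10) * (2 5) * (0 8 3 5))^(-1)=(0 2 5 1 10 3 8)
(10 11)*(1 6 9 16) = (1 6 9 16)(10 11) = [0, 6, 2, 3, 4, 5, 9, 7, 8, 16, 11, 10, 12, 13, 14, 15, 1]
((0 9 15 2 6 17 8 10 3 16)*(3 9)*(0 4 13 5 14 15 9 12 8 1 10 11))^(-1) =(0 11 8 12 10 1 17 6 2 15 14 5 13 4 16 3)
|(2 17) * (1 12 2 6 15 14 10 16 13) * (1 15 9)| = 30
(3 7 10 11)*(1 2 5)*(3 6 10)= (1 2 5)(3 7)(6 10 11)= [0, 2, 5, 7, 4, 1, 10, 3, 8, 9, 11, 6]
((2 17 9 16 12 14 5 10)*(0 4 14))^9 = (0 12 16 9 17 2 10 5 14 4)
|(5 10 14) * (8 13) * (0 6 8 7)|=|(0 6 8 13 7)(5 10 14)|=15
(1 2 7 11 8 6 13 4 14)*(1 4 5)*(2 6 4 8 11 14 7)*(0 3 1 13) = [3, 6, 2, 1, 7, 13, 0, 14, 4, 9, 10, 11, 12, 5, 8] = (0 3 1 6)(4 7 14 8)(5 13)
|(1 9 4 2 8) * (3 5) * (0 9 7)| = |(0 9 4 2 8 1 7)(3 5)| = 14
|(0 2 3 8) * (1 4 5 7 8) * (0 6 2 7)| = |(0 7 8 6 2 3 1 4 5)| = 9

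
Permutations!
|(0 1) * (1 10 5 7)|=5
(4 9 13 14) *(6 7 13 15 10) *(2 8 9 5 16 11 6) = (2 8 9 15 10)(4 5 16 11 6 7 13 14) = [0, 1, 8, 3, 5, 16, 7, 13, 9, 15, 2, 6, 12, 14, 4, 10, 11]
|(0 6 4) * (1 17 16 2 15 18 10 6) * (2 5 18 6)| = 11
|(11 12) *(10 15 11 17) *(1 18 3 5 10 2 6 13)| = 12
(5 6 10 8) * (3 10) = (3 10 8 5 6) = [0, 1, 2, 10, 4, 6, 3, 7, 5, 9, 8]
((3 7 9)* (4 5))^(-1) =(3 9 7)(4 5) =((3 7 9)(4 5))^(-1)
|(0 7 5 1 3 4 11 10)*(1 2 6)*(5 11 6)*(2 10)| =12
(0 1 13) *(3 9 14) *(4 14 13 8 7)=(0 1 8 7 4 14 3 9 13)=[1, 8, 2, 9, 14, 5, 6, 4, 7, 13, 10, 11, 12, 0, 3]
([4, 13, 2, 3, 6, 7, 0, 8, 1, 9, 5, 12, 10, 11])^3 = [0, 12, 2, 3, 4, 1, 6, 13, 11, 9, 8, 5, 7, 10]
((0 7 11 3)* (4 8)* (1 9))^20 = ((0 7 11 3)(1 9)(4 8))^20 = (11)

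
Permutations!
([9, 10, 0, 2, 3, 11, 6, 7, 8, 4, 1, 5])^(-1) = (0 2 3 4 9)(1 10)(5 11)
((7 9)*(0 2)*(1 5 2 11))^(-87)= ((0 11 1 5 2)(7 9))^(-87)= (0 5 11 2 1)(7 9)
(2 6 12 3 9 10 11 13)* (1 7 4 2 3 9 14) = (1 7 4 2 6 12 9 10 11 13 3 14) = [0, 7, 6, 14, 2, 5, 12, 4, 8, 10, 11, 13, 9, 3, 1]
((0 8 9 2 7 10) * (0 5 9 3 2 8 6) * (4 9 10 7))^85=((0 6)(2 4 9 8 3)(5 10))^85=(0 6)(5 10)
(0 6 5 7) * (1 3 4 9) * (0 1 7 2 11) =(0 6 5 2 11)(1 3 4 9 7) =[6, 3, 11, 4, 9, 2, 5, 1, 8, 7, 10, 0]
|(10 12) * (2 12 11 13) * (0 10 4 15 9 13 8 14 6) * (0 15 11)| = |(0 10)(2 12 4 11 8 14 6 15 9 13)| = 10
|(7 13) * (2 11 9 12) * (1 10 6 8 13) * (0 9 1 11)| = |(0 9 12 2)(1 10 6 8 13 7 11)| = 28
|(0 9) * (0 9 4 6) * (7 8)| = |(9)(0 4 6)(7 8)| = 6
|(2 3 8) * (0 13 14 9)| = 12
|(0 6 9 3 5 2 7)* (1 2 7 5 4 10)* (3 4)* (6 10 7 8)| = |(0 10 1 2 5 8 6 9 4 7)| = 10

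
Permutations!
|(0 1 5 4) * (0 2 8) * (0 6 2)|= 12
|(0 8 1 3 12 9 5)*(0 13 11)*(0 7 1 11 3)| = 5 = |(0 8 11 7 1)(3 12 9 5 13)|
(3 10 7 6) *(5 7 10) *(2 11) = [0, 1, 11, 5, 4, 7, 3, 6, 8, 9, 10, 2] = (2 11)(3 5 7 6)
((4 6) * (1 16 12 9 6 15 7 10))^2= ((1 16 12 9 6 4 15 7 10))^2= (1 12 6 15 10 16 9 4 7)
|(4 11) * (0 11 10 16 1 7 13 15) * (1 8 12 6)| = 12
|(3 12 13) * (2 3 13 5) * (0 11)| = 4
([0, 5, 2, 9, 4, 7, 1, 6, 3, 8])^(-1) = (1 6 7 5)(3 8 9)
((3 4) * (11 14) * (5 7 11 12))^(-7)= ((3 4)(5 7 11 14 12))^(-7)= (3 4)(5 14 7 12 11)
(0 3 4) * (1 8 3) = [1, 8, 2, 4, 0, 5, 6, 7, 3] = (0 1 8 3 4)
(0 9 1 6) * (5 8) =[9, 6, 2, 3, 4, 8, 0, 7, 5, 1] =(0 9 1 6)(5 8)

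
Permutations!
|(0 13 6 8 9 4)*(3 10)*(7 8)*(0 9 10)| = 14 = |(0 13 6 7 8 10 3)(4 9)|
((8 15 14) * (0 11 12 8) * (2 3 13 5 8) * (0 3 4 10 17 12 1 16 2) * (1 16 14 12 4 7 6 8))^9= (17)(1 5 13 3 14)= ((0 11 16 2 7 6 8 15 12)(1 14 3 13 5)(4 10 17))^9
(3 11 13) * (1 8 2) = [0, 8, 1, 11, 4, 5, 6, 7, 2, 9, 10, 13, 12, 3] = (1 8 2)(3 11 13)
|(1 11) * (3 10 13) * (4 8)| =6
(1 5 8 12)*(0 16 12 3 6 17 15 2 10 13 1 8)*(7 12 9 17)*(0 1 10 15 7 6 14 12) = (0 16 9 17 7)(1 5)(2 15)(3 14 12 8)(10 13) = [16, 5, 15, 14, 4, 1, 6, 0, 3, 17, 13, 11, 8, 10, 12, 2, 9, 7]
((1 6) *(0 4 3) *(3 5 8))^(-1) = ((0 4 5 8 3)(1 6))^(-1) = (0 3 8 5 4)(1 6)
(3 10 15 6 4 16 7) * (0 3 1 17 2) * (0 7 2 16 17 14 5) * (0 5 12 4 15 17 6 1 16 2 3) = (1 14 12 4 6 15)(2 7 16 3 10 17) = [0, 14, 7, 10, 6, 5, 15, 16, 8, 9, 17, 11, 4, 13, 12, 1, 3, 2]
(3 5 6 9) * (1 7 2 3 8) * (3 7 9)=[0, 9, 7, 5, 4, 6, 3, 2, 1, 8]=(1 9 8)(2 7)(3 5 6)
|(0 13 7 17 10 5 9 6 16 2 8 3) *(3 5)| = |(0 13 7 17 10 3)(2 8 5 9 6 16)| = 6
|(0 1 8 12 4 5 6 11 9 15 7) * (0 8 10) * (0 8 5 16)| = |(0 1 10 8 12 4 16)(5 6 11 9 15 7)| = 42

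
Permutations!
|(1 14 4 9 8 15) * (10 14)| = |(1 10 14 4 9 8 15)| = 7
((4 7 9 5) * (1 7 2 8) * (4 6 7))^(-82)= ((1 4 2 8)(5 6 7 9))^(-82)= (1 2)(4 8)(5 7)(6 9)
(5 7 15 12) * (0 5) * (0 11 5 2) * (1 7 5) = (0 2)(1 7 15 12 11) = [2, 7, 0, 3, 4, 5, 6, 15, 8, 9, 10, 1, 11, 13, 14, 12]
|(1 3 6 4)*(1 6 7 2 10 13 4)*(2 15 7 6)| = 12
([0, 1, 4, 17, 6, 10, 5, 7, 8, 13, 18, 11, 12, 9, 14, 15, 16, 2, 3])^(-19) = (2 18 6 17 10 4 3 5)(9 13)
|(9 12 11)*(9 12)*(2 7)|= |(2 7)(11 12)|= 2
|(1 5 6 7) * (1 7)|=3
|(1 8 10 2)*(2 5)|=|(1 8 10 5 2)|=5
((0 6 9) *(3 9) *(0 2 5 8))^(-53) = (0 9 8 3 5 6 2)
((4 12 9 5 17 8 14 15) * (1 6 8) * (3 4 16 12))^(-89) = ((1 6 8 14 15 16 12 9 5 17)(3 4))^(-89) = (1 6 8 14 15 16 12 9 5 17)(3 4)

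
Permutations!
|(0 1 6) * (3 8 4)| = |(0 1 6)(3 8 4)| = 3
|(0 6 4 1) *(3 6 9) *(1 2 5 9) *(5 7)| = 14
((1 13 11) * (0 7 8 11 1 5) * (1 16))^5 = (1 16 13)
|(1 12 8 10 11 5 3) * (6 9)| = |(1 12 8 10 11 5 3)(6 9)| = 14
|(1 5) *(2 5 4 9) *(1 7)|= |(1 4 9 2 5 7)|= 6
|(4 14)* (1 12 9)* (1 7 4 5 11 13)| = 9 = |(1 12 9 7 4 14 5 11 13)|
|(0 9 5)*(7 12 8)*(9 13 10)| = 15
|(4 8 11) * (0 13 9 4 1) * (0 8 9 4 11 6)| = 8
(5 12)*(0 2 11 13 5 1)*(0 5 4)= (0 2 11 13 4)(1 5 12)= [2, 5, 11, 3, 0, 12, 6, 7, 8, 9, 10, 13, 1, 4]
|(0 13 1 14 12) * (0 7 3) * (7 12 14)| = |(14)(0 13 1 7 3)| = 5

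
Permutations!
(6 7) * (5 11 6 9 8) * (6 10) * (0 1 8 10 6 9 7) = (0 1 8 5 11 6)(9 10) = [1, 8, 2, 3, 4, 11, 0, 7, 5, 10, 9, 6]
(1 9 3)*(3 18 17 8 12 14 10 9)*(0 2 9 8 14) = [2, 3, 9, 1, 4, 5, 6, 7, 12, 18, 8, 11, 0, 13, 10, 15, 16, 14, 17] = (0 2 9 18 17 14 10 8 12)(1 3)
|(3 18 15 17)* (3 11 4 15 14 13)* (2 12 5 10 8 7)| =12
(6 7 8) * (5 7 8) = (5 7)(6 8) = [0, 1, 2, 3, 4, 7, 8, 5, 6]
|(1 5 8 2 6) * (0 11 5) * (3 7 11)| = 9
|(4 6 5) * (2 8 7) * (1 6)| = |(1 6 5 4)(2 8 7)| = 12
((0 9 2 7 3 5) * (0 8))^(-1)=(0 8 5 3 7 2 9)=((0 9 2 7 3 5 8))^(-1)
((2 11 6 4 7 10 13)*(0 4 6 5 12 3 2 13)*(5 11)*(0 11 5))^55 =((13)(0 4 7 10 11 5 12 3 2))^55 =(13)(0 4 7 10 11 5 12 3 2)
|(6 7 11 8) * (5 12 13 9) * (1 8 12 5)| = 8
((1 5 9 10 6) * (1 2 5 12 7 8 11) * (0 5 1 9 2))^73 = (0 11 1 6 8 2 10 7 5 9 12)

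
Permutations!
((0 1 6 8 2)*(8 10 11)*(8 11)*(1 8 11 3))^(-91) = (0 2 8)(1 3 11 10 6)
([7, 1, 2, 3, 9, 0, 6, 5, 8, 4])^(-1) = (0 5 7)(4 9)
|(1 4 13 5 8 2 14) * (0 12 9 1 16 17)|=|(0 12 9 1 4 13 5 8 2 14 16 17)|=12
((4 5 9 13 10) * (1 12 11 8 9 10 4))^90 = (13)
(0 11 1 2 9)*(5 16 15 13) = (0 11 1 2 9)(5 16 15 13) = [11, 2, 9, 3, 4, 16, 6, 7, 8, 0, 10, 1, 12, 5, 14, 13, 15]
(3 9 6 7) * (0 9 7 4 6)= (0 9)(3 7)(4 6)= [9, 1, 2, 7, 6, 5, 4, 3, 8, 0]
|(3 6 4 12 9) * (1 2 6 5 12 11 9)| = |(1 2 6 4 11 9 3 5 12)| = 9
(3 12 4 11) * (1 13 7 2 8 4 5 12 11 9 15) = (1 13 7 2 8 4 9 15)(3 11)(5 12) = [0, 13, 8, 11, 9, 12, 6, 2, 4, 15, 10, 3, 5, 7, 14, 1]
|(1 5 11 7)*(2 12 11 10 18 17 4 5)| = |(1 2 12 11 7)(4 5 10 18 17)| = 5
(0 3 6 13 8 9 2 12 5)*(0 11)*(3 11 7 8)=(0 11)(2 12 5 7 8 9)(3 6 13)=[11, 1, 12, 6, 4, 7, 13, 8, 9, 2, 10, 0, 5, 3]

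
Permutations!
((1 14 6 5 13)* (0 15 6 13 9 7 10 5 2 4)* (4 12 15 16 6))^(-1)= ((0 16 6 2 12 15 4)(1 14 13)(5 9 7 10))^(-1)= (0 4 15 12 2 6 16)(1 13 14)(5 10 7 9)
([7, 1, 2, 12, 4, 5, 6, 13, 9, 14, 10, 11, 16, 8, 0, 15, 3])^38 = [13, 1, 2, 16, 4, 5, 6, 8, 14, 0, 10, 11, 3, 9, 7, 15, 12]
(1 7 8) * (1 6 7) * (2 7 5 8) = (2 7)(5 8 6) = [0, 1, 7, 3, 4, 8, 5, 2, 6]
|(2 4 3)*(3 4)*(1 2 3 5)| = 3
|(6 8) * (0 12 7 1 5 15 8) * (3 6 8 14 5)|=6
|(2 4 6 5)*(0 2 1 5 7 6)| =6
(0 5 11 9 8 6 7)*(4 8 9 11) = (11)(0 5 4 8 6 7) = [5, 1, 2, 3, 8, 4, 7, 0, 6, 9, 10, 11]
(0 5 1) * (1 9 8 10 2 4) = (0 5 9 8 10 2 4 1) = [5, 0, 4, 3, 1, 9, 6, 7, 10, 8, 2]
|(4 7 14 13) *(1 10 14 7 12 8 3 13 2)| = 20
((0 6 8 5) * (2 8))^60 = (8)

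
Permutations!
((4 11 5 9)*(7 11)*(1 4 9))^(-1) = ((1 4 7 11 5))^(-1) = (1 5 11 7 4)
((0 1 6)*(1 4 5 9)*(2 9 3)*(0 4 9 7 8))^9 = (0 8 7 2 3 5 4 6 1 9)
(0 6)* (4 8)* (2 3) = [6, 1, 3, 2, 8, 5, 0, 7, 4] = (0 6)(2 3)(4 8)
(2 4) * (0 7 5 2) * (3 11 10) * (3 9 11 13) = (0 7 5 2 4)(3 13)(9 11 10) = [7, 1, 4, 13, 0, 2, 6, 5, 8, 11, 9, 10, 12, 3]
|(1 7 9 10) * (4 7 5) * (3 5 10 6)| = |(1 10)(3 5 4 7 9 6)| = 6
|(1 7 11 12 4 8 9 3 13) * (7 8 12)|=10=|(1 8 9 3 13)(4 12)(7 11)|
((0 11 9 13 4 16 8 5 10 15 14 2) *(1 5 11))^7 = (4 16 8 11 9 13) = ((0 1 5 10 15 14 2)(4 16 8 11 9 13))^7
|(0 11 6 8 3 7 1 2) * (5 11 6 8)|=|(0 6 5 11 8 3 7 1 2)|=9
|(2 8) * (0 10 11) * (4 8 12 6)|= 15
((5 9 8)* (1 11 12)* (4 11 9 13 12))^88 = ((1 9 8 5 13 12)(4 11))^88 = (1 13 8)(5 9 12)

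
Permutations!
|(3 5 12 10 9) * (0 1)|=10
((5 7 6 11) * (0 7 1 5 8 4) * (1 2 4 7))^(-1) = ((0 1 5 2 4)(6 11 8 7))^(-1) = (0 4 2 5 1)(6 7 8 11)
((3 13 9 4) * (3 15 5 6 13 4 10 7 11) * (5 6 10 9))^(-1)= ((3 4 15 6 13 5 10 7 11))^(-1)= (3 11 7 10 5 13 6 15 4)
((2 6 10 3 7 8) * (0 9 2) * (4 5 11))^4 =((0 9 2 6 10 3 7 8)(4 5 11))^4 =(0 10)(2 7)(3 9)(4 5 11)(6 8)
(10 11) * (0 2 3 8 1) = (0 2 3 8 1)(10 11) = [2, 0, 3, 8, 4, 5, 6, 7, 1, 9, 11, 10]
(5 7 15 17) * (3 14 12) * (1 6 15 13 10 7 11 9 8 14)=(1 6 15 17 5 11 9 8 14 12 3)(7 13 10)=[0, 6, 2, 1, 4, 11, 15, 13, 14, 8, 7, 9, 3, 10, 12, 17, 16, 5]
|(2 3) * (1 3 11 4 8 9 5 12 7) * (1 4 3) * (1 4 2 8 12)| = |(1 4 12 7 2 11 3 8 9 5)| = 10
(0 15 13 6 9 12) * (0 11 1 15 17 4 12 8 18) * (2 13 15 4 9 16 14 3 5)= (0 17 9 8 18)(1 4 12 11)(2 13 6 16 14 3 5)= [17, 4, 13, 5, 12, 2, 16, 7, 18, 8, 10, 1, 11, 6, 3, 15, 14, 9, 0]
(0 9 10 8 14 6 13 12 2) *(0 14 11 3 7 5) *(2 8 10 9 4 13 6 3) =(0 4 13 12 8 11 2 14 3 7 5) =[4, 1, 14, 7, 13, 0, 6, 5, 11, 9, 10, 2, 8, 12, 3]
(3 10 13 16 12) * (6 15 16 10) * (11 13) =(3 6 15 16 12)(10 11 13) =[0, 1, 2, 6, 4, 5, 15, 7, 8, 9, 11, 13, 3, 10, 14, 16, 12]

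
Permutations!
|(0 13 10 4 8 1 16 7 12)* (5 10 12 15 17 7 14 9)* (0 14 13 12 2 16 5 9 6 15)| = |(0 12 14 6 15 17 7)(1 5 10 4 8)(2 16 13)| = 105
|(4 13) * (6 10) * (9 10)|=|(4 13)(6 9 10)|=6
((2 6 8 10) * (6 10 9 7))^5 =(2 10)(6 8 9 7)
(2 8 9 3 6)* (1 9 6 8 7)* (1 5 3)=(1 9)(2 7 5 3 8 6)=[0, 9, 7, 8, 4, 3, 2, 5, 6, 1]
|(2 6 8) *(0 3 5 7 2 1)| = 8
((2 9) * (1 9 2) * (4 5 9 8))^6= ((1 8 4 5 9))^6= (1 8 4 5 9)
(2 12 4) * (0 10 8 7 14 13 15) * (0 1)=[10, 0, 12, 3, 2, 5, 6, 14, 7, 9, 8, 11, 4, 15, 13, 1]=(0 10 8 7 14 13 15 1)(2 12 4)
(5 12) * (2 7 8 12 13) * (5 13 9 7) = [0, 1, 5, 3, 4, 9, 6, 8, 12, 7, 10, 11, 13, 2] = (2 5 9 7 8 12 13)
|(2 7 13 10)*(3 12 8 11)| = 4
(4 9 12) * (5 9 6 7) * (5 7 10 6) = [0, 1, 2, 3, 5, 9, 10, 7, 8, 12, 6, 11, 4] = (4 5 9 12)(6 10)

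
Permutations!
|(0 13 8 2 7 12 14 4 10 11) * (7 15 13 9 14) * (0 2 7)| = |(0 9 14 4 10 11 2 15 13 8 7 12)| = 12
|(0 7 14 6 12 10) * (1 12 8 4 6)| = |(0 7 14 1 12 10)(4 6 8)| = 6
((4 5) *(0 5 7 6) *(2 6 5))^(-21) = (7)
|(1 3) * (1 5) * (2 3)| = |(1 2 3 5)| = 4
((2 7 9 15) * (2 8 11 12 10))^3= (2 15 12 7 8 10 9 11)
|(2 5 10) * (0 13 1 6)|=|(0 13 1 6)(2 5 10)|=12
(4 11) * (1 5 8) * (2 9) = (1 5 8)(2 9)(4 11) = [0, 5, 9, 3, 11, 8, 6, 7, 1, 2, 10, 4]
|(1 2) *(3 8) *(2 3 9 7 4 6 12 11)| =10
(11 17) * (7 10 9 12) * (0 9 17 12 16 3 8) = [9, 1, 2, 8, 4, 5, 6, 10, 0, 16, 17, 12, 7, 13, 14, 15, 3, 11] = (0 9 16 3 8)(7 10 17 11 12)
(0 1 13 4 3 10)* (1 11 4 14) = [11, 13, 2, 10, 3, 5, 6, 7, 8, 9, 0, 4, 12, 14, 1] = (0 11 4 3 10)(1 13 14)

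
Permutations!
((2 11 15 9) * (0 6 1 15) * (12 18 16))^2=(0 1 9 11 6 15 2)(12 16 18)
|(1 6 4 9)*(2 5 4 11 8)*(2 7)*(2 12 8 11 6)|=15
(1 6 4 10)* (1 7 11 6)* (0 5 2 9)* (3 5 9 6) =(0 9)(2 6 4 10 7 11 3 5) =[9, 1, 6, 5, 10, 2, 4, 11, 8, 0, 7, 3]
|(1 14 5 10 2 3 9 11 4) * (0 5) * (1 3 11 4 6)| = 24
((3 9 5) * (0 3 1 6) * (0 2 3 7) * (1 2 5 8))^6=(1 8 9 3 2 5 6)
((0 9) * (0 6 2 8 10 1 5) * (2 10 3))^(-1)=((0 9 6 10 1 5)(2 8 3))^(-1)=(0 5 1 10 6 9)(2 3 8)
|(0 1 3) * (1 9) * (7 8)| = 4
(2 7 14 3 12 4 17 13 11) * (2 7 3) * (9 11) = (2 3 12 4 17 13 9 11 7 14) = [0, 1, 3, 12, 17, 5, 6, 14, 8, 11, 10, 7, 4, 9, 2, 15, 16, 13]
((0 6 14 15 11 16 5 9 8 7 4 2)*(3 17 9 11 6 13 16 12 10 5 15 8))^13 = (0 15 8 2 16 14 4 13 6 7)(3 17 9)(5 11 12 10)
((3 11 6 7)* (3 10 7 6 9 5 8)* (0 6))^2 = (3 9 8 11 5)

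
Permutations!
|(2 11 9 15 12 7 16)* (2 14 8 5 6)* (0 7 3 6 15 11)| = |(0 7 16 14 8 5 15 12 3 6 2)(9 11)| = 22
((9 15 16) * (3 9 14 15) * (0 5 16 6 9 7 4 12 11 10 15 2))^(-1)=(0 2 14 16 5)(3 9 6 15 10 11 12 4 7)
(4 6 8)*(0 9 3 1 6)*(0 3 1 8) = (0 9 1 6)(3 8 4) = [9, 6, 2, 8, 3, 5, 0, 7, 4, 1]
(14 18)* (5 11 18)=(5 11 18 14)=[0, 1, 2, 3, 4, 11, 6, 7, 8, 9, 10, 18, 12, 13, 5, 15, 16, 17, 14]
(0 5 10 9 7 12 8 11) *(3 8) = (0 5 10 9 7 12 3 8 11) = [5, 1, 2, 8, 4, 10, 6, 12, 11, 7, 9, 0, 3]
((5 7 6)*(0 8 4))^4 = (0 8 4)(5 7 6)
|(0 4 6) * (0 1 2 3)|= 6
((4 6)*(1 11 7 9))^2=((1 11 7 9)(4 6))^2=(1 7)(9 11)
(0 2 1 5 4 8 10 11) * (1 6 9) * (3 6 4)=(0 2 4 8 10 11)(1 5 3 6 9)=[2, 5, 4, 6, 8, 3, 9, 7, 10, 1, 11, 0]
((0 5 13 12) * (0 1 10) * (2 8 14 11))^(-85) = (0 10 1 12 13 5)(2 11 14 8)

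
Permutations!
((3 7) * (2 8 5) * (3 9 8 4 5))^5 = ((2 4 5)(3 7 9 8))^5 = (2 5 4)(3 7 9 8)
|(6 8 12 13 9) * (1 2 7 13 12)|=|(1 2 7 13 9 6 8)|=7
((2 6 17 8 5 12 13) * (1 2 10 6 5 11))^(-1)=(1 11 8 17 6 10 13 12 5 2)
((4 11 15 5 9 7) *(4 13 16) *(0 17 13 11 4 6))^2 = (0 13 6 17 16)(5 7 15 9 11)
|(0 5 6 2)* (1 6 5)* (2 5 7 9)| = |(0 1 6 5 7 9 2)| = 7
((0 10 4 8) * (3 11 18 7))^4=((0 10 4 8)(3 11 18 7))^4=(18)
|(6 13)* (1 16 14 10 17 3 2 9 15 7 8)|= 22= |(1 16 14 10 17 3 2 9 15 7 8)(6 13)|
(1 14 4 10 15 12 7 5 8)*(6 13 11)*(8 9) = (1 14 4 10 15 12 7 5 9 8)(6 13 11) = [0, 14, 2, 3, 10, 9, 13, 5, 1, 8, 15, 6, 7, 11, 4, 12]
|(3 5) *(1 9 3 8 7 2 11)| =8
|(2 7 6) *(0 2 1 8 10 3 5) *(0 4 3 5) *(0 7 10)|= |(0 2 10 5 4 3 7 6 1 8)|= 10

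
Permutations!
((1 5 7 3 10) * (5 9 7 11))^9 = (1 10 3 7 9)(5 11)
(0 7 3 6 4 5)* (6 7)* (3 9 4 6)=(0 3 7 9 4 5)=[3, 1, 2, 7, 5, 0, 6, 9, 8, 4]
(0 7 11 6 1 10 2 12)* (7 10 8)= (0 10 2 12)(1 8 7 11 6)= [10, 8, 12, 3, 4, 5, 1, 11, 7, 9, 2, 6, 0]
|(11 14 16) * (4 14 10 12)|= |(4 14 16 11 10 12)|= 6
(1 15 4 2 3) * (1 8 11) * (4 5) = (1 15 5 4 2 3 8 11) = [0, 15, 3, 8, 2, 4, 6, 7, 11, 9, 10, 1, 12, 13, 14, 5]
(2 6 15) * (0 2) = [2, 1, 6, 3, 4, 5, 15, 7, 8, 9, 10, 11, 12, 13, 14, 0] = (0 2 6 15)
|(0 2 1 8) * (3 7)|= 4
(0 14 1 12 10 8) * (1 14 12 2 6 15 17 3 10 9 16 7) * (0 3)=(0 12 9 16 7 1 2 6 15 17)(3 10 8)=[12, 2, 6, 10, 4, 5, 15, 1, 3, 16, 8, 11, 9, 13, 14, 17, 7, 0]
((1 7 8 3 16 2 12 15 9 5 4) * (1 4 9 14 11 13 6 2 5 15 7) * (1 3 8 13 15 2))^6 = (1 12 16 13 9)(2 3 7 5 6)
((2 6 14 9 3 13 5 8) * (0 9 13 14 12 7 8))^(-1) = (0 5 13 14 3 9)(2 8 7 12 6)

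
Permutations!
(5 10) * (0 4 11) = (0 4 11)(5 10) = [4, 1, 2, 3, 11, 10, 6, 7, 8, 9, 5, 0]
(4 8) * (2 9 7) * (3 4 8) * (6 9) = (2 6 9 7)(3 4) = [0, 1, 6, 4, 3, 5, 9, 2, 8, 7]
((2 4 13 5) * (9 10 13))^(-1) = ((2 4 9 10 13 5))^(-1) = (2 5 13 10 9 4)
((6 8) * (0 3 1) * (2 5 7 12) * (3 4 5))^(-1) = ((0 4 5 7 12 2 3 1)(6 8))^(-1) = (0 1 3 2 12 7 5 4)(6 8)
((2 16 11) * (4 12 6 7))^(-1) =((2 16 11)(4 12 6 7))^(-1) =(2 11 16)(4 7 6 12)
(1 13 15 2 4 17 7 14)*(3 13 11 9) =(1 11 9 3 13 15 2 4 17 7 14) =[0, 11, 4, 13, 17, 5, 6, 14, 8, 3, 10, 9, 12, 15, 1, 2, 16, 7]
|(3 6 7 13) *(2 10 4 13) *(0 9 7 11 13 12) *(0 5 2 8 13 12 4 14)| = |(0 9 7 8 13 3 6 11 12 5 2 10 14)| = 13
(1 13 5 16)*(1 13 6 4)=(1 6 4)(5 16 13)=[0, 6, 2, 3, 1, 16, 4, 7, 8, 9, 10, 11, 12, 5, 14, 15, 13]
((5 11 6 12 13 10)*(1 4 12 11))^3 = (1 13)(4 10)(5 12)(6 11)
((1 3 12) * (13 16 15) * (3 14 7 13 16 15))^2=(1 7 15 3)(12 14 13 16)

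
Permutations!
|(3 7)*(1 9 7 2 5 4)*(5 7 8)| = 15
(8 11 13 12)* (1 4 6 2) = (1 4 6 2)(8 11 13 12) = [0, 4, 1, 3, 6, 5, 2, 7, 11, 9, 10, 13, 8, 12]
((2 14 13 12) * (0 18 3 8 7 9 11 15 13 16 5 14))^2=((0 18 3 8 7 9 11 15 13 12 2)(5 14 16))^2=(0 3 7 11 13 2 18 8 9 15 12)(5 16 14)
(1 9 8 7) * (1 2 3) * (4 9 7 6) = (1 7 2 3)(4 9 8 6) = [0, 7, 3, 1, 9, 5, 4, 2, 6, 8]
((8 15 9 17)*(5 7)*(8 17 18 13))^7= (5 7)(8 9 13 15 18)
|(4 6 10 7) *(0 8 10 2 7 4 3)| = 8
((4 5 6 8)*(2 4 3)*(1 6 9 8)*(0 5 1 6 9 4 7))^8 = ((0 5 4 1 9 8 3 2 7))^8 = (0 7 2 3 8 9 1 4 5)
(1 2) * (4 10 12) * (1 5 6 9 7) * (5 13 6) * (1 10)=(1 2 13 6 9 7 10 12 4)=[0, 2, 13, 3, 1, 5, 9, 10, 8, 7, 12, 11, 4, 6]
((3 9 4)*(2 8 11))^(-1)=(2 11 8)(3 4 9)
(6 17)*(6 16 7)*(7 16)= (6 17 7)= [0, 1, 2, 3, 4, 5, 17, 6, 8, 9, 10, 11, 12, 13, 14, 15, 16, 7]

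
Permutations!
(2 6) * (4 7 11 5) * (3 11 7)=(2 6)(3 11 5 4)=[0, 1, 6, 11, 3, 4, 2, 7, 8, 9, 10, 5]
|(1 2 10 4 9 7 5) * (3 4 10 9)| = 10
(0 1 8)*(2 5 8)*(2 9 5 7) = (0 1 9 5 8)(2 7) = [1, 9, 7, 3, 4, 8, 6, 2, 0, 5]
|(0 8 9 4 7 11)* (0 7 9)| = |(0 8)(4 9)(7 11)| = 2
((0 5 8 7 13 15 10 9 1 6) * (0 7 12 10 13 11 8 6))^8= ((0 5 6 7 11 8 12 10 9 1)(13 15))^8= (15)(0 9 12 11 6)(1 10 8 7 5)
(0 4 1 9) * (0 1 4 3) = (0 3)(1 9) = [3, 9, 2, 0, 4, 5, 6, 7, 8, 1]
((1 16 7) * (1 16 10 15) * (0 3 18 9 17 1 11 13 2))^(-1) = (0 2 13 11 15 10 1 17 9 18 3)(7 16)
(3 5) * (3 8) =[0, 1, 2, 5, 4, 8, 6, 7, 3] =(3 5 8)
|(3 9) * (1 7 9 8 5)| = 6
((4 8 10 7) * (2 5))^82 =((2 5)(4 8 10 7))^82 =(4 10)(7 8)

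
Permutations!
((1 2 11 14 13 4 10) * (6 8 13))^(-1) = (1 10 4 13 8 6 14 11 2)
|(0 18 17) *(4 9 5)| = |(0 18 17)(4 9 5)| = 3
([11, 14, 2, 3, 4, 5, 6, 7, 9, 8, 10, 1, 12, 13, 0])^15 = (0 14 1 11)(8 9)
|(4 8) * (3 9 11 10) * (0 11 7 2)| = |(0 11 10 3 9 7 2)(4 8)| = 14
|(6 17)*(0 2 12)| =|(0 2 12)(6 17)| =6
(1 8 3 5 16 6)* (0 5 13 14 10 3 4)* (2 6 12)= (0 5 16 12 2 6 1 8 4)(3 13 14 10)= [5, 8, 6, 13, 0, 16, 1, 7, 4, 9, 3, 11, 2, 14, 10, 15, 12]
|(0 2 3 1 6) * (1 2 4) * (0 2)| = |(0 4 1 6 2 3)| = 6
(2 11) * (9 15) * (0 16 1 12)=(0 16 1 12)(2 11)(9 15)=[16, 12, 11, 3, 4, 5, 6, 7, 8, 15, 10, 2, 0, 13, 14, 9, 1]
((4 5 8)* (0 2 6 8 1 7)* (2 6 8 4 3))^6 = (8)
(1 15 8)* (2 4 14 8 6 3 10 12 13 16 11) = (1 15 6 3 10 12 13 16 11 2 4 14 8) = [0, 15, 4, 10, 14, 5, 3, 7, 1, 9, 12, 2, 13, 16, 8, 6, 11]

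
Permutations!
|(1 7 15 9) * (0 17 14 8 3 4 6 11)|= 8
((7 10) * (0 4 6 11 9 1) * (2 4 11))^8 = (11)(2 6 4)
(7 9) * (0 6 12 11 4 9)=(0 6 12 11 4 9 7)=[6, 1, 2, 3, 9, 5, 12, 0, 8, 7, 10, 4, 11]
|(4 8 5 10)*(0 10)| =|(0 10 4 8 5)| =5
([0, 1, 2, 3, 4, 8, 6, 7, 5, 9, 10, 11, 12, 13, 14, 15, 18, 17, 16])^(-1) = (5 8)(16 18)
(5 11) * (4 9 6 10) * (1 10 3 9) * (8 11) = [0, 10, 2, 9, 1, 8, 3, 7, 11, 6, 4, 5] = (1 10 4)(3 9 6)(5 8 11)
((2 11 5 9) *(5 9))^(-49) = (2 9 11)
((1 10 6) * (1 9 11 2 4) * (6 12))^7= (1 4 2 11 9 6 12 10)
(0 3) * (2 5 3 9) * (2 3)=(0 9 3)(2 5)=[9, 1, 5, 0, 4, 2, 6, 7, 8, 3]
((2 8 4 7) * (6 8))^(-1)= (2 7 4 8 6)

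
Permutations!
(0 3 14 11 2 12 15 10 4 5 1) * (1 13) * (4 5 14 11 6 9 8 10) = (0 3 11 2 12 15 4 14 6 9 8 10 5 13 1) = [3, 0, 12, 11, 14, 13, 9, 7, 10, 8, 5, 2, 15, 1, 6, 4]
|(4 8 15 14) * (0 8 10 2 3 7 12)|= 10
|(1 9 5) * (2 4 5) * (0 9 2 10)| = 12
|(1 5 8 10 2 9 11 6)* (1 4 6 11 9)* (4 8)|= 7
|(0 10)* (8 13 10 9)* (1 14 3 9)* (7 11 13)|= 10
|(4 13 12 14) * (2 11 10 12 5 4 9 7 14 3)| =15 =|(2 11 10 12 3)(4 13 5)(7 14 9)|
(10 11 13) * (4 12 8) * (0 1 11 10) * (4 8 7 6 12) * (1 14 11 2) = (0 14 11 13)(1 2)(6 12 7) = [14, 2, 1, 3, 4, 5, 12, 6, 8, 9, 10, 13, 7, 0, 11]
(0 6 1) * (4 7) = [6, 0, 2, 3, 7, 5, 1, 4] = (0 6 1)(4 7)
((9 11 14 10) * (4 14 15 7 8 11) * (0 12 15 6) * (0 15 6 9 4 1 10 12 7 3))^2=(0 8 9 10 14 6 3 7 11 1 4 12 15)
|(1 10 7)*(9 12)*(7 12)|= |(1 10 12 9 7)|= 5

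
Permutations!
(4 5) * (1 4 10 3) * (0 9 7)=(0 9 7)(1 4 5 10 3)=[9, 4, 2, 1, 5, 10, 6, 0, 8, 7, 3]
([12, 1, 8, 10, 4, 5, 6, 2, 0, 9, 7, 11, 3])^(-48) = (0 12 3 10 7 2 8)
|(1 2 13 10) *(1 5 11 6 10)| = 12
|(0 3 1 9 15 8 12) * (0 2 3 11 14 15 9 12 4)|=|(0 11 14 15 8 4)(1 12 2 3)|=12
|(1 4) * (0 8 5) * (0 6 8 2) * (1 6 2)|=7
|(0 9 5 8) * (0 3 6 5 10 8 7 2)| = 9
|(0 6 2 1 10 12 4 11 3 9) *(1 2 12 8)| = |(0 6 12 4 11 3 9)(1 10 8)| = 21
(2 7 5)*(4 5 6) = (2 7 6 4 5) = [0, 1, 7, 3, 5, 2, 4, 6]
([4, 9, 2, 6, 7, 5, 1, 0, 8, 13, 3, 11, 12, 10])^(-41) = (0 4 7)(1 9 13 10 3 6)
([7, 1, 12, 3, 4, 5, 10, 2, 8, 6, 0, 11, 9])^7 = (12)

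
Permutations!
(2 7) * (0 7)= [7, 1, 0, 3, 4, 5, 6, 2]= (0 7 2)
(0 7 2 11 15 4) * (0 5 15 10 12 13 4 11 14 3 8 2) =(0 7)(2 14 3 8)(4 5 15 11 10 12 13) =[7, 1, 14, 8, 5, 15, 6, 0, 2, 9, 12, 10, 13, 4, 3, 11]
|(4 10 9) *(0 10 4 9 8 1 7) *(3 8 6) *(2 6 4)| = |(0 10 4 2 6 3 8 1 7)| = 9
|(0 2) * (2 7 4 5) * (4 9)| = |(0 7 9 4 5 2)| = 6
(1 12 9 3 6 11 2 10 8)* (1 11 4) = [0, 12, 10, 6, 1, 5, 4, 7, 11, 3, 8, 2, 9] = (1 12 9 3 6 4)(2 10 8 11)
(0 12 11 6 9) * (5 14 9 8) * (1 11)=(0 12 1 11 6 8 5 14 9)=[12, 11, 2, 3, 4, 14, 8, 7, 5, 0, 10, 6, 1, 13, 9]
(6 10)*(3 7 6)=(3 7 6 10)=[0, 1, 2, 7, 4, 5, 10, 6, 8, 9, 3]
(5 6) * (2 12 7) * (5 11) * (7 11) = (2 12 11 5 6 7) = [0, 1, 12, 3, 4, 6, 7, 2, 8, 9, 10, 5, 11]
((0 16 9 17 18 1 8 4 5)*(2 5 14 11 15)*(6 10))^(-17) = (0 11 1 16 15 8 9 2 4 17 5 14 18)(6 10)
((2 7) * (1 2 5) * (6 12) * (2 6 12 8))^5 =((12)(1 6 8 2 7 5))^5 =(12)(1 5 7 2 8 6)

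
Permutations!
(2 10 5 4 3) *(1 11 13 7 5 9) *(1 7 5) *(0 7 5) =[7, 11, 10, 2, 3, 4, 6, 1, 8, 5, 9, 13, 12, 0] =(0 7 1 11 13)(2 10 9 5 4 3)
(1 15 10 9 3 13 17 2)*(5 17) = [0, 15, 1, 13, 4, 17, 6, 7, 8, 3, 9, 11, 12, 5, 14, 10, 16, 2] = (1 15 10 9 3 13 5 17 2)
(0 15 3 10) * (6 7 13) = [15, 1, 2, 10, 4, 5, 7, 13, 8, 9, 0, 11, 12, 6, 14, 3] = (0 15 3 10)(6 7 13)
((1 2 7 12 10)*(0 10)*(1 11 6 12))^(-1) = (0 12 6 11 10)(1 7 2)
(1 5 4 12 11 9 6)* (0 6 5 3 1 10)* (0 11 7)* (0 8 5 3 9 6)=(1 9 3)(4 12 7 8 5)(6 10 11)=[0, 9, 2, 1, 12, 4, 10, 8, 5, 3, 11, 6, 7]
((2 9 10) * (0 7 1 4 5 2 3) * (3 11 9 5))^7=(0 1 3 7 4)(2 5)(9 10 11)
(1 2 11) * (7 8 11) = (1 2 7 8 11) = [0, 2, 7, 3, 4, 5, 6, 8, 11, 9, 10, 1]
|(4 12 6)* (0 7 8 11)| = |(0 7 8 11)(4 12 6)| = 12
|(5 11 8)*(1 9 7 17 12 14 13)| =|(1 9 7 17 12 14 13)(5 11 8)| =21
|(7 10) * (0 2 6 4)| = 4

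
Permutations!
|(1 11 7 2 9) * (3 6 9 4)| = 8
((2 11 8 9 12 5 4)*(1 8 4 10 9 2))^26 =(1 8 2 11 4)(5 9)(10 12)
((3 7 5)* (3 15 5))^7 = (3 7)(5 15)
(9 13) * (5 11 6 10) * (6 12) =[0, 1, 2, 3, 4, 11, 10, 7, 8, 13, 5, 12, 6, 9] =(5 11 12 6 10)(9 13)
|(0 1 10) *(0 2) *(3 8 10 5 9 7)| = 9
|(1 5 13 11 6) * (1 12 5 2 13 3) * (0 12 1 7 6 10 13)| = |(0 12 5 3 7 6 1 2)(10 13 11)| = 24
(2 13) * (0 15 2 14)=[15, 1, 13, 3, 4, 5, 6, 7, 8, 9, 10, 11, 12, 14, 0, 2]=(0 15 2 13 14)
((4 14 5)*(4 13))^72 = ((4 14 5 13))^72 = (14)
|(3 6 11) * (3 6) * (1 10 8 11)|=|(1 10 8 11 6)|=5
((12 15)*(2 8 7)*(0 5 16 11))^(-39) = (0 5 16 11)(12 15)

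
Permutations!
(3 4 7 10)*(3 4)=(4 7 10)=[0, 1, 2, 3, 7, 5, 6, 10, 8, 9, 4]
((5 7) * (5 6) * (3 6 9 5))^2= ((3 6)(5 7 9))^2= (5 9 7)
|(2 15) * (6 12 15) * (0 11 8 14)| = 4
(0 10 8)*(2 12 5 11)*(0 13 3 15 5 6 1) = [10, 0, 12, 15, 4, 11, 1, 7, 13, 9, 8, 2, 6, 3, 14, 5] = (0 10 8 13 3 15 5 11 2 12 6 1)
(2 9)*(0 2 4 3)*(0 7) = [2, 1, 9, 7, 3, 5, 6, 0, 8, 4] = (0 2 9 4 3 7)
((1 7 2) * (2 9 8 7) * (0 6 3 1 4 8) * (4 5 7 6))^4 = ((0 4 8 6 3 1 2 5 7 9))^4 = (0 3 7 8 2)(1 9 6 5 4)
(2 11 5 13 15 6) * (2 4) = [0, 1, 11, 3, 2, 13, 4, 7, 8, 9, 10, 5, 12, 15, 14, 6] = (2 11 5 13 15 6 4)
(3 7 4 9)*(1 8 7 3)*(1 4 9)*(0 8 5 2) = (0 8 7 9 4 1 5 2) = [8, 5, 0, 3, 1, 2, 6, 9, 7, 4]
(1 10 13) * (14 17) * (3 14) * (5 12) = (1 10 13)(3 14 17)(5 12) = [0, 10, 2, 14, 4, 12, 6, 7, 8, 9, 13, 11, 5, 1, 17, 15, 16, 3]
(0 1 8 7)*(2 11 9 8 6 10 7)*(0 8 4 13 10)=(0 1 6)(2 11 9 4 13 10 7 8)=[1, 6, 11, 3, 13, 5, 0, 8, 2, 4, 7, 9, 12, 10]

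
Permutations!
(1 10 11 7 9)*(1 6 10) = (6 10 11 7 9) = [0, 1, 2, 3, 4, 5, 10, 9, 8, 6, 11, 7]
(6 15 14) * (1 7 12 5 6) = (1 7 12 5 6 15 14) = [0, 7, 2, 3, 4, 6, 15, 12, 8, 9, 10, 11, 5, 13, 1, 14]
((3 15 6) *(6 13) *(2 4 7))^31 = ((2 4 7)(3 15 13 6))^31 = (2 4 7)(3 6 13 15)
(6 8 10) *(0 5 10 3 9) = [5, 1, 2, 9, 4, 10, 8, 7, 3, 0, 6] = (0 5 10 6 8 3 9)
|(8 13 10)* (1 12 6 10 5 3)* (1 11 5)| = 6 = |(1 12 6 10 8 13)(3 11 5)|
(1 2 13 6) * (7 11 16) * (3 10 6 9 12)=(1 2 13 9 12 3 10 6)(7 11 16)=[0, 2, 13, 10, 4, 5, 1, 11, 8, 12, 6, 16, 3, 9, 14, 15, 7]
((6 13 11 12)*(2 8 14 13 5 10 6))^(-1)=(2 12 11 13 14 8)(5 6 10)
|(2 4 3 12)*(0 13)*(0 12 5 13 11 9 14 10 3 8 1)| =13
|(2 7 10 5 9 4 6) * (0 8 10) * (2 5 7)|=4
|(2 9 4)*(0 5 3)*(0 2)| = |(0 5 3 2 9 4)| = 6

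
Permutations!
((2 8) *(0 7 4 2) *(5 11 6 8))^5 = (0 11 4 8 5 7 6 2)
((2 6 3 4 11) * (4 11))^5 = (2 6 3 11)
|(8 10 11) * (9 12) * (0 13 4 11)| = |(0 13 4 11 8 10)(9 12)| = 6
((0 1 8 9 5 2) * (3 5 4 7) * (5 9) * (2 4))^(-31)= (0 7 1 3 8 9 5 2 4)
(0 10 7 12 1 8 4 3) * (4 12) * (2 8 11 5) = (0 10 7 4 3)(1 11 5 2 8 12) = [10, 11, 8, 0, 3, 2, 6, 4, 12, 9, 7, 5, 1]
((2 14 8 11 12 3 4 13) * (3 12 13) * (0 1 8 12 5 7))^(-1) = ((0 1 8 11 13 2 14 12 5 7)(3 4))^(-1) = (0 7 5 12 14 2 13 11 8 1)(3 4)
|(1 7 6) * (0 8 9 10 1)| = 7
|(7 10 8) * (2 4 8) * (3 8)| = 6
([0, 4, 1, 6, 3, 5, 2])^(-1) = (1 2 6 3 4)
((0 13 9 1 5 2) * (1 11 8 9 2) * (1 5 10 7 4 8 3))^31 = (0 13 2)(1 3 11 9 8 4 7 10)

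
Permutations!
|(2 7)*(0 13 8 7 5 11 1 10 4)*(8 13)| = 9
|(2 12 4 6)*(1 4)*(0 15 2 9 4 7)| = 6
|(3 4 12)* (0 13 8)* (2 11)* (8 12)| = 6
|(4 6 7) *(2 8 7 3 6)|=4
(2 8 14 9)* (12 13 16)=(2 8 14 9)(12 13 16)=[0, 1, 8, 3, 4, 5, 6, 7, 14, 2, 10, 11, 13, 16, 9, 15, 12]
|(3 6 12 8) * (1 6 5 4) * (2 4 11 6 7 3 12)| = 8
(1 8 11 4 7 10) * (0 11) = (0 11 4 7 10 1 8) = [11, 8, 2, 3, 7, 5, 6, 10, 0, 9, 1, 4]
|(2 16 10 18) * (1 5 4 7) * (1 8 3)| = 12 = |(1 5 4 7 8 3)(2 16 10 18)|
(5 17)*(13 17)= (5 13 17)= [0, 1, 2, 3, 4, 13, 6, 7, 8, 9, 10, 11, 12, 17, 14, 15, 16, 5]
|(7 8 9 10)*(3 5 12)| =12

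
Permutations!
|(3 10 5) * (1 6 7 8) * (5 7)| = |(1 6 5 3 10 7 8)| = 7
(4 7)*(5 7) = (4 5 7) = [0, 1, 2, 3, 5, 7, 6, 4]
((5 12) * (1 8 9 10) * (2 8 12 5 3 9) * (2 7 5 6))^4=(1 10 9 3 12)(2 6 5 7 8)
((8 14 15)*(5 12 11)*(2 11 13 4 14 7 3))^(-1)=((2 11 5 12 13 4 14 15 8 7 3))^(-1)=(2 3 7 8 15 14 4 13 12 5 11)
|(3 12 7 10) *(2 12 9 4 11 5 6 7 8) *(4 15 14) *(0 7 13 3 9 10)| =30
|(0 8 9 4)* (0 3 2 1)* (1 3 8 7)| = 6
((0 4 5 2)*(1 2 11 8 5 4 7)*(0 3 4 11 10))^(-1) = ((0 7 1 2 3 4 11 8 5 10))^(-1) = (0 10 5 8 11 4 3 2 1 7)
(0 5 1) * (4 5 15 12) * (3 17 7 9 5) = [15, 0, 2, 17, 3, 1, 6, 9, 8, 5, 10, 11, 4, 13, 14, 12, 16, 7] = (0 15 12 4 3 17 7 9 5 1)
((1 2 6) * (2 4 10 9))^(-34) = (1 10 2)(4 9 6)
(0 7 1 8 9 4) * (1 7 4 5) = (0 4)(1 8 9 5) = [4, 8, 2, 3, 0, 1, 6, 7, 9, 5]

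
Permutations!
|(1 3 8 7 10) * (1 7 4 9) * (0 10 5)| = 20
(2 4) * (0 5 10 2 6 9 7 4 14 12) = [5, 1, 14, 3, 6, 10, 9, 4, 8, 7, 2, 11, 0, 13, 12] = (0 5 10 2 14 12)(4 6 9 7)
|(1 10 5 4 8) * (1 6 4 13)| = 12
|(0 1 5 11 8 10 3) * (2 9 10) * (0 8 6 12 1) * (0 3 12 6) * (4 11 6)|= 12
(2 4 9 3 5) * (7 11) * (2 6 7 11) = [0, 1, 4, 5, 9, 6, 7, 2, 8, 3, 10, 11] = (11)(2 4 9 3 5 6 7)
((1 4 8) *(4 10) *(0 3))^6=(1 4)(8 10)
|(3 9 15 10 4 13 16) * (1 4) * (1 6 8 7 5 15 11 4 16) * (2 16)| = 24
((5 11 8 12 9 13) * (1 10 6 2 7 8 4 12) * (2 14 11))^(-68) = (1 2 9 11 10 7 13 4 6 8 5 12 14)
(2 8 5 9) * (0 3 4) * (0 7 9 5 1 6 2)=(0 3 4 7 9)(1 6 2 8)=[3, 6, 8, 4, 7, 5, 2, 9, 1, 0]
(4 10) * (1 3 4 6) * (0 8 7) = [8, 3, 2, 4, 10, 5, 1, 0, 7, 9, 6] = (0 8 7)(1 3 4 10 6)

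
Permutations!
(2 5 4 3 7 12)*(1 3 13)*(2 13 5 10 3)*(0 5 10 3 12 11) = (0 5 4 10 12 13 1 2 3 7 11) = [5, 2, 3, 7, 10, 4, 6, 11, 8, 9, 12, 0, 13, 1]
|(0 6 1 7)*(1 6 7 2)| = |(0 7)(1 2)| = 2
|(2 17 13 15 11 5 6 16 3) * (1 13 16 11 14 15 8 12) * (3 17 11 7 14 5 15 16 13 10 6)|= 10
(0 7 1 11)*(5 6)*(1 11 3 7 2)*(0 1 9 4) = (0 2 9 4)(1 3 7 11)(5 6) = [2, 3, 9, 7, 0, 6, 5, 11, 8, 4, 10, 1]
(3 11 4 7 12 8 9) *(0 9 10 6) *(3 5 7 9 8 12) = (12)(0 8 10 6)(3 11 4 9 5 7) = [8, 1, 2, 11, 9, 7, 0, 3, 10, 5, 6, 4, 12]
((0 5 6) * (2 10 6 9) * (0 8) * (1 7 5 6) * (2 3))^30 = (1 5 3 10 7 9 2)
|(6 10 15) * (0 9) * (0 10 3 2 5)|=|(0 9 10 15 6 3 2 5)|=8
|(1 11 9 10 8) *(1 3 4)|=|(1 11 9 10 8 3 4)|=7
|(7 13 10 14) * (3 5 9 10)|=|(3 5 9 10 14 7 13)|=7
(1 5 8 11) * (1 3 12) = [0, 5, 2, 12, 4, 8, 6, 7, 11, 9, 10, 3, 1] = (1 5 8 11 3 12)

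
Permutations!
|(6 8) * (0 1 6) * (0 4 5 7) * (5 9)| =8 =|(0 1 6 8 4 9 5 7)|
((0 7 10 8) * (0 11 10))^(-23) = ((0 7)(8 11 10))^(-23) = (0 7)(8 11 10)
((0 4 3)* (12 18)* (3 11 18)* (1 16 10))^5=((0 4 11 18 12 3)(1 16 10))^5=(0 3 12 18 11 4)(1 10 16)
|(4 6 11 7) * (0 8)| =|(0 8)(4 6 11 7)| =4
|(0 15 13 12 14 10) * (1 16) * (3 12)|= 14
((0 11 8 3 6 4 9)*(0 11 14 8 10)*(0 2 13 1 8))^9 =(0 14)(1 13 2 10 11 9 4 6 3 8) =((0 14)(1 8 3 6 4 9 11 10 2 13))^9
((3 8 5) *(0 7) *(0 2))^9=(8)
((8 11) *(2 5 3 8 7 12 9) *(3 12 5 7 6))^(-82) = (2 12 7 9 5)(3 11)(6 8) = ((2 7 5 12 9)(3 8 11 6))^(-82)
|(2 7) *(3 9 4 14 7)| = |(2 3 9 4 14 7)| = 6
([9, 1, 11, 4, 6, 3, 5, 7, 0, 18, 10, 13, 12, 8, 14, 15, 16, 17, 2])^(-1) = [8, 1, 18, 5, 3, 6, 4, 7, 13, 0, 10, 2, 12, 11, 14, 15, 16, 17, 9]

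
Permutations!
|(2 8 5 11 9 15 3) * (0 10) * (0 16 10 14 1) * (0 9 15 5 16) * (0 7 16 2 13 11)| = 60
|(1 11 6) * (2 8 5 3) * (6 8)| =|(1 11 8 5 3 2 6)| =7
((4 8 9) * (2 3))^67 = (2 3)(4 8 9)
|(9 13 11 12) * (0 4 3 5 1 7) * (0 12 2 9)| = 28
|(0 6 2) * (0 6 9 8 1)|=4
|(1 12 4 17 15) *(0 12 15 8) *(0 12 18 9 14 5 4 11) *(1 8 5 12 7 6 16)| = |(0 18 9 14 12 11)(1 15 8 7 6 16)(4 17 5)| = 6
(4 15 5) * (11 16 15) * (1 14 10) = (1 14 10)(4 11 16 15 5) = [0, 14, 2, 3, 11, 4, 6, 7, 8, 9, 1, 16, 12, 13, 10, 5, 15]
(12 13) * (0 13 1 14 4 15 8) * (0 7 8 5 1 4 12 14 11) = [13, 11, 2, 3, 15, 1, 6, 8, 7, 9, 10, 0, 4, 14, 12, 5] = (0 13 14 12 4 15 5 1 11)(7 8)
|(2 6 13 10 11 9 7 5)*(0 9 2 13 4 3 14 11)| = |(0 9 7 5 13 10)(2 6 4 3 14 11)| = 6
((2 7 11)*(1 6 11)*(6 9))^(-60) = (11)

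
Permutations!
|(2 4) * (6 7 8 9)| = |(2 4)(6 7 8 9)| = 4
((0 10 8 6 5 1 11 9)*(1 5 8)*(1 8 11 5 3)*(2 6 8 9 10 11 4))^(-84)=(11)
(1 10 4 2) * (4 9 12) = (1 10 9 12 4 2) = [0, 10, 1, 3, 2, 5, 6, 7, 8, 12, 9, 11, 4]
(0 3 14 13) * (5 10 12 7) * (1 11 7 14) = (0 3 1 11 7 5 10 12 14 13) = [3, 11, 2, 1, 4, 10, 6, 5, 8, 9, 12, 7, 14, 0, 13]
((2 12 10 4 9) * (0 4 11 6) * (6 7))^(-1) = (0 6 7 11 10 12 2 9 4)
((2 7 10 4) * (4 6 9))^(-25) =((2 7 10 6 9 4))^(-25) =(2 4 9 6 10 7)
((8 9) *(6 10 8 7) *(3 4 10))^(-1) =(3 6 7 9 8 10 4)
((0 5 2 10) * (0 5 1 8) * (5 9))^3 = (2 5 9 10) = ((0 1 8)(2 10 9 5))^3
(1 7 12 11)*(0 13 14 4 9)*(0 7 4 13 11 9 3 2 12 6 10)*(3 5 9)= [11, 4, 12, 2, 5, 9, 10, 6, 8, 7, 0, 1, 3, 14, 13]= (0 11 1 4 5 9 7 6 10)(2 12 3)(13 14)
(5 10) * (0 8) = (0 8)(5 10) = [8, 1, 2, 3, 4, 10, 6, 7, 0, 9, 5]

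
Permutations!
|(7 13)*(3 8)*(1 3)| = |(1 3 8)(7 13)| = 6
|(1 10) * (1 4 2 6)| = |(1 10 4 2 6)| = 5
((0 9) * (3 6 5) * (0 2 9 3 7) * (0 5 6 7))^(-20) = ((0 3 7 5)(2 9))^(-20) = (9)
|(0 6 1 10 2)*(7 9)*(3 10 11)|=14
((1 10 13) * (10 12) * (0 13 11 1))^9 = (0 13)(1 12 10 11)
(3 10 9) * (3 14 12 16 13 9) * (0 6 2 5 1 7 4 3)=(0 6 2 5 1 7 4 3 10)(9 14 12 16 13)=[6, 7, 5, 10, 3, 1, 2, 4, 8, 14, 0, 11, 16, 9, 12, 15, 13]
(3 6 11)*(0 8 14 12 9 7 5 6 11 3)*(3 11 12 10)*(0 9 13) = (0 8 14 10 3 12 13)(5 6 11 9 7) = [8, 1, 2, 12, 4, 6, 11, 5, 14, 7, 3, 9, 13, 0, 10]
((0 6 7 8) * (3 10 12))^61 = (0 6 7 8)(3 10 12)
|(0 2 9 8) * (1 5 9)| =6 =|(0 2 1 5 9 8)|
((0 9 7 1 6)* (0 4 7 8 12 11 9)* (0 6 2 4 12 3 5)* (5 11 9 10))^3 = ((0 6 12 9 8 3 11 10 5)(1 2 4 7))^3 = (0 9 11)(1 7 4 2)(3 5 12)(6 8 10)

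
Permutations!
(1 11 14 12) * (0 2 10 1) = [2, 11, 10, 3, 4, 5, 6, 7, 8, 9, 1, 14, 0, 13, 12] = (0 2 10 1 11 14 12)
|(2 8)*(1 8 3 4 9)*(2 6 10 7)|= 9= |(1 8 6 10 7 2 3 4 9)|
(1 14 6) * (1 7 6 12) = [0, 14, 2, 3, 4, 5, 7, 6, 8, 9, 10, 11, 1, 13, 12] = (1 14 12)(6 7)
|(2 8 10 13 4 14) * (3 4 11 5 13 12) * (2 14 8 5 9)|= 5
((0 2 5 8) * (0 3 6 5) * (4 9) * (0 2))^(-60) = ((3 6 5 8)(4 9))^(-60) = (9)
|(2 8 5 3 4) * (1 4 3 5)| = |(1 4 2 8)| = 4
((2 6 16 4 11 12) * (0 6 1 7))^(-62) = (0 6 16 4 11 12 2 1 7)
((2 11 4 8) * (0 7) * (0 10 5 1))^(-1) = (0 1 5 10 7)(2 8 4 11)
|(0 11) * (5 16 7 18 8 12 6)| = 14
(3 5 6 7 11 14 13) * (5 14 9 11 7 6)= [0, 1, 2, 14, 4, 5, 6, 7, 8, 11, 10, 9, 12, 3, 13]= (3 14 13)(9 11)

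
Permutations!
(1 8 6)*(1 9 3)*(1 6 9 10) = [0, 8, 2, 6, 4, 5, 10, 7, 9, 3, 1] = (1 8 9 3 6 10)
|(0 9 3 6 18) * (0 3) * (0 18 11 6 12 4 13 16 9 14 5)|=42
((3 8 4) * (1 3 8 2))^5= (1 2 3)(4 8)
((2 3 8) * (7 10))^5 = (2 8 3)(7 10)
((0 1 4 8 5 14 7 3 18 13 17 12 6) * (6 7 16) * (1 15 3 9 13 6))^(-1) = (0 6 18 3 15)(1 16 14 5 8 4)(7 12 17 13 9)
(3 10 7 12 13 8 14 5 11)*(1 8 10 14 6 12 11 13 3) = (1 8 6 12 3 14 5 13 10 7 11) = [0, 8, 2, 14, 4, 13, 12, 11, 6, 9, 7, 1, 3, 10, 5]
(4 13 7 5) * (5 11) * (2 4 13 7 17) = (2 4 7 11 5 13 17) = [0, 1, 4, 3, 7, 13, 6, 11, 8, 9, 10, 5, 12, 17, 14, 15, 16, 2]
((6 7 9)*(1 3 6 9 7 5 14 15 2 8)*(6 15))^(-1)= (1 8 2 15 3)(5 6 14)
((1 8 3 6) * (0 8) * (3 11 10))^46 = ((0 8 11 10 3 6 1))^46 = (0 3 8 6 11 1 10)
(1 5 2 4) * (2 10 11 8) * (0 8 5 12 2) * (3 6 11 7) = [8, 12, 4, 6, 1, 10, 11, 3, 0, 9, 7, 5, 2] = (0 8)(1 12 2 4)(3 6 11 5 10 7)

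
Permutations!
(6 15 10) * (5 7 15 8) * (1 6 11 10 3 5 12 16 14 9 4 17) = (1 6 8 12 16 14 9 4 17)(3 5 7 15)(10 11) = [0, 6, 2, 5, 17, 7, 8, 15, 12, 4, 11, 10, 16, 13, 9, 3, 14, 1]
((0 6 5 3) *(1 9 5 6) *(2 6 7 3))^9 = (0 1 9 5 2 6 7 3)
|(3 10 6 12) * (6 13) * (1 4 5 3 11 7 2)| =11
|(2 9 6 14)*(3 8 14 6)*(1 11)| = 10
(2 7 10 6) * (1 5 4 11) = (1 5 4 11)(2 7 10 6) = [0, 5, 7, 3, 11, 4, 2, 10, 8, 9, 6, 1]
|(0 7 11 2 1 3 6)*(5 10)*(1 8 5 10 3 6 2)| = 20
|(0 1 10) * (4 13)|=6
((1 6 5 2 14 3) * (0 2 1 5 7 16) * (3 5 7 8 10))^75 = ((0 2 14 5 1 6 8 10 3 7 16))^75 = (0 7 10 6 5 2 16 3 8 1 14)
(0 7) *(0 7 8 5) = [8, 1, 2, 3, 4, 0, 6, 7, 5] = (0 8 5)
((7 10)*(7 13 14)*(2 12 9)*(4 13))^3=(4 7 13 10 14)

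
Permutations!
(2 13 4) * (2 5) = (2 13 4 5) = [0, 1, 13, 3, 5, 2, 6, 7, 8, 9, 10, 11, 12, 4]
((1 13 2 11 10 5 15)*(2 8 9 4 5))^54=(1 5 9 13 15 4 8)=((1 13 8 9 4 5 15)(2 11 10))^54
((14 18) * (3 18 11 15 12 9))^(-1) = ((3 18 14 11 15 12 9))^(-1) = (3 9 12 15 11 14 18)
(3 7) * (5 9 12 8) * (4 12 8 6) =(3 7)(4 12 6)(5 9 8) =[0, 1, 2, 7, 12, 9, 4, 3, 5, 8, 10, 11, 6]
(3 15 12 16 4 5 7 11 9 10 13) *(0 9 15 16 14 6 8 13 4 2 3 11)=(0 9 10 4 5 7)(2 3 16)(6 8 13 11 15 12 14)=[9, 1, 3, 16, 5, 7, 8, 0, 13, 10, 4, 15, 14, 11, 6, 12, 2]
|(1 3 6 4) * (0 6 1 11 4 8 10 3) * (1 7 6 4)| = 20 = |(0 4 11 1)(3 7 6 8 10)|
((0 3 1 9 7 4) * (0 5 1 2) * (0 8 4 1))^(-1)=((0 3 2 8 4 5)(1 9 7))^(-1)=(0 5 4 8 2 3)(1 7 9)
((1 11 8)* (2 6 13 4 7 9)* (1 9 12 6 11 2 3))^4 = (1 9 11)(2 3 8)(4 13 6 12 7) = ((1 2 11 8 9 3)(4 7 12 6 13))^4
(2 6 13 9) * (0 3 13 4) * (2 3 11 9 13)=(13)(0 11 9 3 2 6 4)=[11, 1, 6, 2, 0, 5, 4, 7, 8, 3, 10, 9, 12, 13]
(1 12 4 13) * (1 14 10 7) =(1 12 4 13 14 10 7) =[0, 12, 2, 3, 13, 5, 6, 1, 8, 9, 7, 11, 4, 14, 10]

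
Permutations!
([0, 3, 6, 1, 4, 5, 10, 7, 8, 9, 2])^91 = [0, 3, 6, 1, 4, 5, 10, 7, 8, 9, 2]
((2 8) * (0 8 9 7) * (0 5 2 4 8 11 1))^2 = (0 1 11)(2 7)(5 9)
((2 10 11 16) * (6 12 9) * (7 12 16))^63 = (2 16 6 9 12 7 11 10)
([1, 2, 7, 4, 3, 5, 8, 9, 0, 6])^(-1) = (0 8 6 9 7 2 1)(3 4)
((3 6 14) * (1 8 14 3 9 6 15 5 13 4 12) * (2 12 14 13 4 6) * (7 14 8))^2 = ((1 7 14 9 2 12)(3 15 5 4 8 13 6))^2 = (1 14 2)(3 5 8 6 15 4 13)(7 9 12)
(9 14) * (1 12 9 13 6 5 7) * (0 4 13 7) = (0 4 13 6 5)(1 12 9 14 7) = [4, 12, 2, 3, 13, 0, 5, 1, 8, 14, 10, 11, 9, 6, 7]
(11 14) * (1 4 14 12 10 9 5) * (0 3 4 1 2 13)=[3, 1, 13, 4, 14, 2, 6, 7, 8, 5, 9, 12, 10, 0, 11]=(0 3 4 14 11 12 10 9 5 2 13)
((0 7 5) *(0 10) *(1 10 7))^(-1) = (0 10 1)(5 7)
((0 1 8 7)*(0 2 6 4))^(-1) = (0 4 6 2 7 8 1)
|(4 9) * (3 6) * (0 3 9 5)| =6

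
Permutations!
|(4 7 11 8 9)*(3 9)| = 6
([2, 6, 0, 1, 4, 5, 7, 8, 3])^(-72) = (1 8 6 3 7)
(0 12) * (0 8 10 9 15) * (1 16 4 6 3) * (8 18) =(0 12 18 8 10 9 15)(1 16 4 6 3) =[12, 16, 2, 1, 6, 5, 3, 7, 10, 15, 9, 11, 18, 13, 14, 0, 4, 17, 8]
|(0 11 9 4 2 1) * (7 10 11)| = |(0 7 10 11 9 4 2 1)| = 8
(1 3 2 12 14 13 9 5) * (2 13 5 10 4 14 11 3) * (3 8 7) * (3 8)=[0, 2, 12, 13, 14, 1, 6, 8, 7, 10, 4, 3, 11, 9, 5]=(1 2 12 11 3 13 9 10 4 14 5)(7 8)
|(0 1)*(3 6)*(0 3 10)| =|(0 1 3 6 10)| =5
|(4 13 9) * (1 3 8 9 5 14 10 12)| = 10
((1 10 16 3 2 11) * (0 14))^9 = (0 14)(1 3)(2 10)(11 16)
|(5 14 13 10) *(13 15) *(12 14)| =|(5 12 14 15 13 10)| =6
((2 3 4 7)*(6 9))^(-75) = (2 3 4 7)(6 9)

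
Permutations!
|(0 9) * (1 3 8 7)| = |(0 9)(1 3 8 7)| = 4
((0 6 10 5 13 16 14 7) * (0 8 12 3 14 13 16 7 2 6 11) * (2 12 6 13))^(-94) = ((0 11)(2 13 7 8 6 10 5 16)(3 14 12))^(-94) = (2 7 6 5)(3 12 14)(8 10 16 13)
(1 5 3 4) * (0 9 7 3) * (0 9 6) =(0 6)(1 5 9 7 3 4) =[6, 5, 2, 4, 1, 9, 0, 3, 8, 7]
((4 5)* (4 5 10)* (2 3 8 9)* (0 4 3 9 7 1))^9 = (0 10 8 1 4 3 7)(2 9)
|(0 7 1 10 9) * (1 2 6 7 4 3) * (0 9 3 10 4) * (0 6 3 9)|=|(0 6 7 2 3 1 4 10 9)|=9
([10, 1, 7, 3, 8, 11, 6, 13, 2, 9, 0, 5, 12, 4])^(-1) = (0 10)(2 8 4 13 7)(5 11)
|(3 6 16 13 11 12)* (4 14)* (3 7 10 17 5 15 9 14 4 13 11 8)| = |(3 6 16 11 12 7 10 17 5 15 9 14 13 8)| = 14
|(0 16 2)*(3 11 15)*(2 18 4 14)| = |(0 16 18 4 14 2)(3 11 15)| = 6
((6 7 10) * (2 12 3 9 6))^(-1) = (2 10 7 6 9 3 12)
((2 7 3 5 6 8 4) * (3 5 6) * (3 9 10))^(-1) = (2 4 8 6 3 10 9 5 7)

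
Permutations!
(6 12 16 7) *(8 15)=(6 12 16 7)(8 15)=[0, 1, 2, 3, 4, 5, 12, 6, 15, 9, 10, 11, 16, 13, 14, 8, 7]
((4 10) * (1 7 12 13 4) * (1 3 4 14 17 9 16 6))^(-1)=(1 6 16 9 17 14 13 12 7)(3 10 4)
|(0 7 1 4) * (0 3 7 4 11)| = 6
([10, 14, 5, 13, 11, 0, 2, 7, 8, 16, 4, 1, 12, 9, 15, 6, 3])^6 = [15, 0, 1, 9, 2, 14, 11, 7, 8, 3, 6, 5, 12, 16, 10, 4, 13]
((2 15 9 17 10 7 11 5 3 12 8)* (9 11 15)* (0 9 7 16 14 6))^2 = (0 17 16 6 9 10 14)(2 15 5 12)(3 8 7 11)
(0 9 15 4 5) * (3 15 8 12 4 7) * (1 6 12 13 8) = (0 9 1 6 12 4 5)(3 15 7)(8 13) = [9, 6, 2, 15, 5, 0, 12, 3, 13, 1, 10, 11, 4, 8, 14, 7]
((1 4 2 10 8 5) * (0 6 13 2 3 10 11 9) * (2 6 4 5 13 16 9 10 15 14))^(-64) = ((0 4 3 15 14 2 11 10 8 13 6 16 9)(1 5))^(-64) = (0 4 3 15 14 2 11 10 8 13 6 16 9)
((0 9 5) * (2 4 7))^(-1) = ((0 9 5)(2 4 7))^(-1) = (0 5 9)(2 7 4)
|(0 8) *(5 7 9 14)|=|(0 8)(5 7 9 14)|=4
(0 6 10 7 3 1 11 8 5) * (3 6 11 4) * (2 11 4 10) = (0 4 3 1 10 7 6 2 11 8 5) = [4, 10, 11, 1, 3, 0, 2, 6, 5, 9, 7, 8]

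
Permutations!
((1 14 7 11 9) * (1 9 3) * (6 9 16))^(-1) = ((1 14 7 11 3)(6 9 16))^(-1) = (1 3 11 7 14)(6 16 9)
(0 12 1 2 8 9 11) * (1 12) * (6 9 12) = (0 1 2 8 12 6 9 11) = [1, 2, 8, 3, 4, 5, 9, 7, 12, 11, 10, 0, 6]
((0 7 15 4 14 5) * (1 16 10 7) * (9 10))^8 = ((0 1 16 9 10 7 15 4 14 5))^8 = (0 14 15 10 16)(1 5 4 7 9)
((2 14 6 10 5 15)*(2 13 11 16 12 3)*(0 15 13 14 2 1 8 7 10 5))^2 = ((0 15 14 6 5 13 11 16 12 3 1 8 7 10))^2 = (0 14 5 11 12 1 7)(3 8 10 15 6 13 16)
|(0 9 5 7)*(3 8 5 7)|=3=|(0 9 7)(3 8 5)|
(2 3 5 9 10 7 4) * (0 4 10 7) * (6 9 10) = (0 4 2 3 5 10)(6 9 7) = [4, 1, 3, 5, 2, 10, 9, 6, 8, 7, 0]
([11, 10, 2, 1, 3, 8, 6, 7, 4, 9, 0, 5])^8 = (11)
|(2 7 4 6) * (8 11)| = |(2 7 4 6)(8 11)| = 4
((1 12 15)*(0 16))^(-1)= (0 16)(1 15 12)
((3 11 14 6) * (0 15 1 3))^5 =((0 15 1 3 11 14 6))^5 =(0 14 3 15 6 11 1)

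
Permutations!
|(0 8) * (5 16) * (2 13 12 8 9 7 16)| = 9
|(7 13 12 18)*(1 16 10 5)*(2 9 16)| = |(1 2 9 16 10 5)(7 13 12 18)| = 12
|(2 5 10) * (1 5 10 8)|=6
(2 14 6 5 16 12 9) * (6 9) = (2 14 9)(5 16 12 6) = [0, 1, 14, 3, 4, 16, 5, 7, 8, 2, 10, 11, 6, 13, 9, 15, 12]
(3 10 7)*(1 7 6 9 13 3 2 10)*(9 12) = (1 7 2 10 6 12 9 13 3) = [0, 7, 10, 1, 4, 5, 12, 2, 8, 13, 6, 11, 9, 3]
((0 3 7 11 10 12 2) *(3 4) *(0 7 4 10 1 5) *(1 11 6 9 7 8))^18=(0 8 10 1 12 5 2)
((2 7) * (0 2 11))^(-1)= (0 11 7 2)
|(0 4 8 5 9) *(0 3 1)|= |(0 4 8 5 9 3 1)|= 7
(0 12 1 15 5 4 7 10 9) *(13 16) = [12, 15, 2, 3, 7, 4, 6, 10, 8, 0, 9, 11, 1, 16, 14, 5, 13] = (0 12 1 15 5 4 7 10 9)(13 16)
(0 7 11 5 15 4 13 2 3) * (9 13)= (0 7 11 5 15 4 9 13 2 3)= [7, 1, 3, 0, 9, 15, 6, 11, 8, 13, 10, 5, 12, 2, 14, 4]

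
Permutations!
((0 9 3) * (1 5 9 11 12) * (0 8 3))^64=(0 5 12)(1 11 9)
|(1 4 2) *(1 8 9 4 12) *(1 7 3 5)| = |(1 12 7 3 5)(2 8 9 4)| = 20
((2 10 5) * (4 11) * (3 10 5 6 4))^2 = (3 6 11 10 4)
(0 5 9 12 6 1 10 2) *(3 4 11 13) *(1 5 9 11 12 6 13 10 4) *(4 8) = [9, 8, 0, 1, 12, 11, 5, 7, 4, 6, 2, 10, 13, 3] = (0 9 6 5 11 10 2)(1 8 4 12 13 3)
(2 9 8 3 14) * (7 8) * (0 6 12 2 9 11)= (0 6 12 2 11)(3 14 9 7 8)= [6, 1, 11, 14, 4, 5, 12, 8, 3, 7, 10, 0, 2, 13, 9]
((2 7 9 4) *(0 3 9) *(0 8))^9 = ((0 3 9 4 2 7 8))^9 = (0 9 2 8 3 4 7)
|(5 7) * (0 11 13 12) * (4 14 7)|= 4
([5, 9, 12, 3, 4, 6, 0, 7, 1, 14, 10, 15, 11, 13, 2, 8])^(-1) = [6, 8, 14, 3, 4, 0, 5, 7, 15, 1, 10, 12, 2, 13, 9, 11]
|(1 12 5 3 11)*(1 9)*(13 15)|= 6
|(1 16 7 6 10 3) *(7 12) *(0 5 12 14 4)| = |(0 5 12 7 6 10 3 1 16 14 4)| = 11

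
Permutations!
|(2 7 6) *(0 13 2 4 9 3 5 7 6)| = 9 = |(0 13 2 6 4 9 3 5 7)|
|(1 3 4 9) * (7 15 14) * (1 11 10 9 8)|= |(1 3 4 8)(7 15 14)(9 11 10)|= 12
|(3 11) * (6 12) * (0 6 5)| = 4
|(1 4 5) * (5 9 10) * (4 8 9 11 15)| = |(1 8 9 10 5)(4 11 15)| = 15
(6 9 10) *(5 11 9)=(5 11 9 10 6)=[0, 1, 2, 3, 4, 11, 5, 7, 8, 10, 6, 9]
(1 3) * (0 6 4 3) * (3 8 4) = (0 6 3 1)(4 8) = [6, 0, 2, 1, 8, 5, 3, 7, 4]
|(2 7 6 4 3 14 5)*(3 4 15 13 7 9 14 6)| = 20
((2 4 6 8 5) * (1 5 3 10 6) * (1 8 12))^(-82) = (1 12 6 10 3 8 4 2 5)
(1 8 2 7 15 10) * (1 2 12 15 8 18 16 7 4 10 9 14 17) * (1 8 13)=(1 18 16 7 13)(2 4 10)(8 12 15 9 14 17)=[0, 18, 4, 3, 10, 5, 6, 13, 12, 14, 2, 11, 15, 1, 17, 9, 7, 8, 16]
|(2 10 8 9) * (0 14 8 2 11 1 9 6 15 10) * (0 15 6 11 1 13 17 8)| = 12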